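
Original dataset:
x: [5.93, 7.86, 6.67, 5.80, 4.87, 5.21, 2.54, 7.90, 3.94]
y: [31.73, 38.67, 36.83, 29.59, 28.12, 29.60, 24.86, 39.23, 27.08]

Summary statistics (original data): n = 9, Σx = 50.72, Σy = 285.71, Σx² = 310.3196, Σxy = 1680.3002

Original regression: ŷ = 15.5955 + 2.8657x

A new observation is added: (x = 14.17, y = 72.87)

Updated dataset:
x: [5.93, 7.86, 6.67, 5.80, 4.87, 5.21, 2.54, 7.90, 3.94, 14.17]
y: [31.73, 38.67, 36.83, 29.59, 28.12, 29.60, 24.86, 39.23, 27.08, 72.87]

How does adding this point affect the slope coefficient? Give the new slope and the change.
The slope changes from 2.8657 to 4.2876 (change of +1.4219, or +49.6%).

x = 14.17 lies well outside the original x-range [2.54, 7.90] (x̄ ≈ 5.64), so this observation has high leverage and can move the slope substantially.

Step 1: Update the sums with the new point (n goes from 9 to 10)
Σx  = 50.72 + 14.17 = 64.89
Σy  = 285.71 + 72.87 = 358.58
Σx² = 310.3196 + 14.17² = 310.3196 + 200.7889 = 511.1085
Σxy = 1680.3002 + 14.17×72.87 = 1680.3002 + 1032.5679 = 2712.8681

Step 2: Recompute the slope with b₁ = (nΣxy − ΣxΣy) / (nΣx² − (Σx)²)
Numerator   = 10×2712.8681 − 64.89×358.58 = 27128.6810 − 23268.2562 = 3860.4248
Denominator = 10×511.1085 − 64.89² = 5111.0850 − 4210.7121 = 900.3729
b₁(new) = 3860.4248 / 900.3729 = 4.2876

(Same formula on the original sums: (9×1680.3002 − 50.72×285.71) / (9×310.3196 − 50.72²) = 631.4906 / 220.3580 = 2.8657, matching the given fit.)

Step 3: Change in slope
Δβ₁ = 4.2876 − 2.8657 = +1.4219
Relative change = +1.4219 / 2.8657 × 100% = +49.6%
→ the slope increases when the point is added.

Because the point sits above the extension of the original line at a high-leverage x, it tilts the fit up.
In practice: examine leverage (hᵢ) and Cook's distance rather than deleting it automatically; investigate whether it comes from the same population as the rest of the sample.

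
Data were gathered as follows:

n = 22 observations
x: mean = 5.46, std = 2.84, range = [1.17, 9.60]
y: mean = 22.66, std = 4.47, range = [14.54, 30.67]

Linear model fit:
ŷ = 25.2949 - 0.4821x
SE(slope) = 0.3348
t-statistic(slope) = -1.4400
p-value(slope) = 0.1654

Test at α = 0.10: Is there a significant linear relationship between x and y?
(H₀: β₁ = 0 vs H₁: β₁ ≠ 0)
Fail to reject H₀: p-value = 0.1654 ≥ α = 0.10. The linear relationship is not significant at the 10% level.

Hypothesis test for the slope coefficient:

H₀: β₁ = 0 (no linear relationship)
H₁: β₁ ≠ 0 (linear relationship exists)

Test statistic: t = β̂₁ / SE(β̂₁) = -0.4821 / 0.3348 = -1.4400

p = 0.1654: how often a slope estimate this far from 0 (in SE units) would arise by chance if β₁ were truly 0.

Decision rule: reject H₀ if p-value < α.
p-value = 0.1654 ≥ α = 0.10 → fail to reject H₀.

There is not sufficient evidence at the 10% significance level to conclude that a linear relationship exists between x and y.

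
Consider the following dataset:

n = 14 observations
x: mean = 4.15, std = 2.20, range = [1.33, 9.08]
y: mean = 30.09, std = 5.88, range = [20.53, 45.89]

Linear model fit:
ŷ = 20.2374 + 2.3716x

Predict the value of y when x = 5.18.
ŷ = 32.5223

To predict y for x = 5.18, substitute into the regression equation:

ŷ = 20.2374 + 2.3716 × 5.18
ŷ = 20.2374 + 12.2849
ŷ = 32.5223

This is a point prediction; actual observations scatter around it by roughly the residual standard deviation.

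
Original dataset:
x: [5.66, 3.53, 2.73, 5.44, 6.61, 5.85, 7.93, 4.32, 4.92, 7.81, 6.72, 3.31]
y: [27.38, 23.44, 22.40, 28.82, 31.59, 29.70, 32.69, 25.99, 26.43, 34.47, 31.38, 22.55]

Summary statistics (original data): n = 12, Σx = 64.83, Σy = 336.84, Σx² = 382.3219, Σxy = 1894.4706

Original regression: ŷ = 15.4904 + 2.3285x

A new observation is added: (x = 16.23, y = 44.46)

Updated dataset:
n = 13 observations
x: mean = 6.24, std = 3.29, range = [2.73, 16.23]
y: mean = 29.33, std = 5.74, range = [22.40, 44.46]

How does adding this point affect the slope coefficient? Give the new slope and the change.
New slope β₁ = 1.7000 versus 2.3285 before: a change of -0.6285 (-27.0%).

x = 16.23 lies well outside the original x-range [2.73, 7.93] (x̄ ≈ 5.40), so this observation has high leverage and can move the slope substantially.

Step 1: Update the sums with the new point (n goes from 12 to 13)
Σx  = 64.83 + 16.23 = 81.06
Σy  = 336.84 + 44.46 = 381.30
Σx² = 382.3219 + 16.23² = 382.3219 + 263.4129 = 645.7348
Σxy = 1894.4706 + 16.23×44.46 = 1894.4706 + 721.5858 = 2616.0564

Step 2: Recompute the slope with b₁ = (nΣxy − ΣxΣy) / (nΣx² − (Σx)²)
Numerator   = 13×2616.0564 − 81.06×381.30 = 34008.7332 − 30908.1780 = 3100.5552
Denominator = 13×645.7348 − 81.06² = 8394.5524 − 6570.7236 = 1823.8288
b₁(new) = 3100.5552 / 1823.8288 = 1.7000

(Same formula on the original sums: (12×1894.4706 − 64.83×336.84) / (12×382.3219 − 64.83²) = 896.3100 / 384.9339 = 2.3285, matching the given fit.)

Step 3: Change in slope
Δβ₁ = 1.7000 − 2.3285 = -0.6285
Relative change = -0.6285 / 2.3285 × 100% = -27.0%
→ the slope decreases when the point is added.

Because the point sits below the extension of the original line at a high-leverage x, it tilts the fit down.
In practice: check such a point for data-entry or measurement error; examine leverage (hᵢ) and Cook's distance rather than deleting it automatically.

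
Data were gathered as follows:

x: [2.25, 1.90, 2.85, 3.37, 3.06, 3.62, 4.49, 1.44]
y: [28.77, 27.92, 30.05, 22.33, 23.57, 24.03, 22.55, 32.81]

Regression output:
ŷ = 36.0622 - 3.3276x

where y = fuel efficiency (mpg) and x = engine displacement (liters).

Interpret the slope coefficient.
An increase of one liter in engine displacement is associated with a 3.3276 mpg decrease in predicted fuel efficiency.

The slope coefficient β₁ = -3.3276 represents the marginal effect of engine displacement on fuel efficiency.

Interpretation:
- Engine displacement up by 1 liter → predicted fuel efficiency decreases by 3.3276 mpg
- This is a linear approximation: the same per-unit change is assumed across the whole observed x range
- The slope describes association in these data, not necessarily a causal effect

The intercept β₀ = 36.0622 is the predicted fuel efficiency when engine displacement = 0; since the smallest observed x is 1.44, this is an extrapolation and mainly anchors the line.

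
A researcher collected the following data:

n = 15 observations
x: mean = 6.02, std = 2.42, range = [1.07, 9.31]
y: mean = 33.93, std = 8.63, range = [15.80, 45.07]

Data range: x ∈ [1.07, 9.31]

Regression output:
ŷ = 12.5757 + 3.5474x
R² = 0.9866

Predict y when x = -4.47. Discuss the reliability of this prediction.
ŷ = -3.2812, but this is extrapolation (below the data range [1.07, 9.31]) and may be unreliable.

Prediction calculation:
ŷ = 12.5757 + 3.5474 × (-4.47)
ŷ = -3.2812

Reliability:
- Data range: x ∈ [1.07, 9.31]
- Prediction point: x = -4.47 is 5.54 units below the observed range → this is EXTRAPOLATION, not interpolation

Why that matters here:
- R² describes fit only over the sampled x values; it says nothing about behaviour beyond them
- The standard error of prediction grows with (x − x̄)², and x = -4.47 is far from x̄ = 6.02

A defensible statement: 'if the linear trend continued to x = -4.47, y would be about -3.2812' — the premise is untested.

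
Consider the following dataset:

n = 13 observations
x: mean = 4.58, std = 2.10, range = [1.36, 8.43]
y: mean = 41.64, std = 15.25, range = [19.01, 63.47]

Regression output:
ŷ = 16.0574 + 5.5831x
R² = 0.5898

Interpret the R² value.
The model explains 58.98% of the variance in y (R² = 0.5898), leaving 41.02% unexplained; the fit is moderate.

R² = 1 − SS_res/SS_tot compares the residual scatter to the total scatter of y about its mean.

Here R² = 0.5898:
- Explained: 58.98% of the variation in y
- Unexplained (residual): 100% − 58.98% = 41.02%
- Rule of thumb (below 0.3 weak; 0.3 to below 0.7 moderate; 0.7 and above strong) → moderate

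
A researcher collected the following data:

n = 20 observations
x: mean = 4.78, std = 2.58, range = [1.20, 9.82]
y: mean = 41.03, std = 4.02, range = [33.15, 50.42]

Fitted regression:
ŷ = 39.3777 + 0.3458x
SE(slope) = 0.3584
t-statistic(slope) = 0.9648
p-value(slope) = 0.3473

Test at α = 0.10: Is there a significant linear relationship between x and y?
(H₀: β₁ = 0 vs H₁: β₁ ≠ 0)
Since p-value = 0.3473 ≥ α = 0.10, fail to reject H₀ — the slope is not significantly different from 0.

Hypothesis test for the slope coefficient:

H₀: β₁ = 0 (no linear relationship)
H₁: β₁ ≠ 0 (linear relationship exists)

Test statistic: t = β̂₁ / SE(β̂₁) = 0.3458 / 0.3584 = 0.9648

The p-value (0.3473) is the probability, under H₀, of a t-statistic at least as extreme as |t| = 0.9648 (two-sided, df = n − 2 = 18).

Decision rule: reject H₀ if p-value < α.
p-value = 0.3473 ≥ α = 0.10 → fail to reject H₀.

At α = 0.10 the data do not provide convincing evidence of a nonzero slope.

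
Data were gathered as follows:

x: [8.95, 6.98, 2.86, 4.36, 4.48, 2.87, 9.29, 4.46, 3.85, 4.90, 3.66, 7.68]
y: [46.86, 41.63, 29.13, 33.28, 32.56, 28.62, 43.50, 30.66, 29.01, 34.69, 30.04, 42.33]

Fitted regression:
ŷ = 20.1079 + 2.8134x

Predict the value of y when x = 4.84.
ŷ = 33.7248

Plug x = 4.84 into the fitted line:

ŷ = 20.1079 + 2.8134 × 4.84
ŷ = 20.1079 + 13.6169
ŷ = 33.7248

This is the fitted mean response at that x — an individual observation would come with a wider prediction interval.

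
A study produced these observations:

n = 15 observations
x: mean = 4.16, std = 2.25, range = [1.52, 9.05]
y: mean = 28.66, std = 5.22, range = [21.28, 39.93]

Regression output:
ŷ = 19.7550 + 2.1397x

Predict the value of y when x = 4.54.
ŷ = 29.4692

Plug x = 4.54 into the fitted line:

ŷ = 19.7550 + 2.1397 × 4.54
ŷ = 19.7550 + 9.7142
ŷ = 29.4692

This is the fitted mean response at that x — an individual observation would come with a wider prediction interval.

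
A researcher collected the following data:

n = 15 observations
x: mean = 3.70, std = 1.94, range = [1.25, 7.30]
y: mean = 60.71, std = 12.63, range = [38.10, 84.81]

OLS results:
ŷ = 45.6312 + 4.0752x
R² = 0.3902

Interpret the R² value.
The model explains 39.02% of the variance in y (R² = 0.3902), leaving 60.98% unexplained; the fit is moderate.

The coefficient of determination R² is the fraction of the total variation in y that the fitted line accounts for.

Here R² = 0.3902:
- Explained: 39.02% of the variation in y
- Unexplained (residual): 100% − 39.02% = 60.98%
- Rule of thumb (below 0.3 weak; 0.3 to below 0.7 moderate; 0.7 and above strong) → moderate

Note: R² never decreases when predictors are added, so it should not be used alone to compare models of different size.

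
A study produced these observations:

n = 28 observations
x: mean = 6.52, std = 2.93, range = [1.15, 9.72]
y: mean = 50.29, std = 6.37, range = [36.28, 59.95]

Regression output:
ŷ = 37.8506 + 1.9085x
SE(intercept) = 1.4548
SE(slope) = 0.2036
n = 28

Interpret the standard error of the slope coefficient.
SE(β̂₁) = 0.2036 is the estimated standard deviation of the slope estimate across repeated samples; relative to β̂₁ = 1.9085 that is 10.7%, a precise estimate.

SE(β̂₁) = 0.2036 says: if we drew many samples of n = 28 from the same population and refit each time, the fitted slopes would scatter with a standard deviation of roughly 0.2036 around the true β₁.

Relative precision:
- SE / |β̂₁| = 0.2036 / 1.9085 = 10.7%
- Rule of thumb (under 20%: precise; 20% to under 50%: moderately precise; 50% or more: imprecise) → precise

Rough 95% range (±2 SE): 1.9085 ± 0.4072 → (1.5013, 2.3157).

What drives SE(β̂₁): larger n (here n = 28) → smaller SE; more residual scatter → larger SE.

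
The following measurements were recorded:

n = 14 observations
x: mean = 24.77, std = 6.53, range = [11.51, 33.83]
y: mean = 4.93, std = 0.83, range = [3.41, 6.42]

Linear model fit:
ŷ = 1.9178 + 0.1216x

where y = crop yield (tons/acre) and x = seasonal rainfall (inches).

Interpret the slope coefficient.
For each additional inch of rainfall, predicted crop yield increases by approximately 0.1216 tons/acre.

β₁ = 0.1216 is the change in predicted crop yield (tons/acre) per additional inch of rainfall.

Interpretation:
- Rainfall up by 1 inch → predicted crop yield increases by 0.1216 tons/acre
- The effect is assumed constant over the observed range of x (linearity)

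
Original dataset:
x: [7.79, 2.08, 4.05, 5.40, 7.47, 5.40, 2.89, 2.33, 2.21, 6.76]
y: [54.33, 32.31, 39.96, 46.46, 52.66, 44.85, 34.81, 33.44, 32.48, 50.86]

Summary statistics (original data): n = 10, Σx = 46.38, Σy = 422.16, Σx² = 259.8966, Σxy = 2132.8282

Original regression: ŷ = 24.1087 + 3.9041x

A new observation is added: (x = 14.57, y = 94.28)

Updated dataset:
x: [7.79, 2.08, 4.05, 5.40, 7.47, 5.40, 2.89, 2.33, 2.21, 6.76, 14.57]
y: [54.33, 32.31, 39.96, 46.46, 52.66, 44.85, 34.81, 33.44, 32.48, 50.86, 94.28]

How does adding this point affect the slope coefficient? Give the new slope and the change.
Adding the point moves β₁ from 3.9041 to 4.7964, i.e. it increases by 0.8923 (+22.9%).

The new point has HIGH LEVERAGE: x = 14.57 is far from the original mean x̄ = 46.38/10 ≈ 4.64 (original range [2.08, 7.79]).

Step 1: Update the sums with the new point (n goes from 10 to 11)
Σx  = 46.38 + 14.57 = 60.95
Σy  = 422.16 + 94.28 = 516.44
Σx² = 259.8966 + 14.57² = 259.8966 + 212.2849 = 472.1815
Σxy = 2132.8282 + 14.57×94.28 = 2132.8282 + 1373.6596 = 3506.4878

Step 2: Recompute the slope with b₁ = (nΣxy − ΣxΣy) / (nΣx² − (Σx)²)
Numerator   = 11×3506.4878 − 60.95×516.44 = 38571.3658 − 31477.0180 = 7094.3478
Denominator = 11×472.1815 − 60.95² = 5193.9965 − 3714.9025 = 1479.0940
b₁(new) = 7094.3478 / 1479.0940 = 4.7964

(Same formula on the original sums: (10×2132.8282 − 46.38×422.16) / (10×259.8966 − 46.38²) = 1748.5012 / 447.8616 = 3.9041, matching the given fit.)

Step 3: Change in slope
Δβ₁ = 4.7964 − 3.9041 = +0.8923
Relative change = +0.8923 / 3.9041 × 100% = +22.9%
→ the slope increases when the point is added.

A high-leverage point only changes the slope if it is off the original line; here y = 94.28 is above the original trend, so the slope increases.
In practice: check such a point for data-entry or measurement error; examine leverage (hᵢ) and Cook's distance rather than deleting it automatically.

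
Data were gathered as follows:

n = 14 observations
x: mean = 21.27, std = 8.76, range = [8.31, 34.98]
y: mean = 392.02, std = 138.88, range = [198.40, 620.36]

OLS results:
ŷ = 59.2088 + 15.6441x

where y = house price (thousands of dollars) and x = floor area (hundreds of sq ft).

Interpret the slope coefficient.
An increase of one hundred sq ft in floor area is associated with a 15.6441 thousand dollars increase in predicted house price.

β₁ = 15.6441 is the change in predicted house price (thousand dollars) per additional hundred sq ft of floor area.

Interpretation:
- Floor area up by 1 hundred sq ft → predicted house price increases by 15.6441 thousand dollars
- This is a linear approximation: the same per-unit change is assumed across the whole observed x range
- The sign (+) gives the direction; the magnitude 15.6441 gives the size of the effect per hundred sq ft

The intercept β₀ = 59.2088 is the predicted house price when floor area = 0; since the smallest observed x is 8.31, this is an extrapolation and mainly anchors the line.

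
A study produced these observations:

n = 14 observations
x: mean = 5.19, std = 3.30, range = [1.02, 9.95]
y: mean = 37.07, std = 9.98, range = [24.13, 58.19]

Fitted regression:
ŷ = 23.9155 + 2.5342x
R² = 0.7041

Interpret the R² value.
The model explains 70.41% of the variance in y (R² = 0.7041), leaving 29.59% unexplained; the fit is strong.

R² (coefficient of determination) measures the proportion of variance in y explained by the regression model.

Here R² = 0.7041:
- Explained: 70.41% of the variation in y
- Unexplained (residual): 100% − 70.41% = 29.59%
- Rule of thumb (below 0.3 weak; 0.3 to below 0.7 moderate; 0.7 and above strong) → strong

Note: R² says nothing about causation, and a high R² does not by itself mean the linear form is appropriate — check the residuals.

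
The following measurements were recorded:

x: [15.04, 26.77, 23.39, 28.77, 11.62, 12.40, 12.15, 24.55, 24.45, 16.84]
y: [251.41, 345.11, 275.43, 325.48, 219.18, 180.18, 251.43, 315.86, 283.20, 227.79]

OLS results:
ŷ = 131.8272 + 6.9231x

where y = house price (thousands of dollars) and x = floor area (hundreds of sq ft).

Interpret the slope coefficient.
An increase of one hundred sq ft in floor area is associated with a 6.9231 thousand dollars increase in predicted house price.

The slope β₁ = 6.9231 gives the rate at which the fitted house price changes with floor area.

Interpretation:
- Floor area up by 1 hundred sq ft → predicted house price increases by 6.9231 thousand dollars
- This is a linear approximation: the same per-unit change is assumed across the whole observed x range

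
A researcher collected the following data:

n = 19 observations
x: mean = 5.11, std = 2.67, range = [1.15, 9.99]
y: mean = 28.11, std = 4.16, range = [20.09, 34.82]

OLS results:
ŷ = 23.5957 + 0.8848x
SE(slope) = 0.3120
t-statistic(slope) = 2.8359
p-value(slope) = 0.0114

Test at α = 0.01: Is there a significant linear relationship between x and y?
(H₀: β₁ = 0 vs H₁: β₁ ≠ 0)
p-value = 0.0114 ≥ α = 0.01, so we fail to reject H₀. The relationship is not significant.

Hypothesis test for the slope coefficient:

H₀: β₁ = 0 (no linear relationship)
H₁: β₁ ≠ 0 (linear relationship exists)

Test statistic: t = β̂₁ / SE(β̂₁) = 0.8848 / 0.3120 = 2.8359

p = 0.0114: how often a slope estimate this far from 0 (in SE units) would arise by chance if β₁ were truly 0.

Decision rule: reject H₀ if p-value < α.
p-value = 0.0114 ≥ α = 0.01 → fail to reject H₀.

There is not sufficient evidence at the 1% significance level to conclude that a linear relationship exists between x and y.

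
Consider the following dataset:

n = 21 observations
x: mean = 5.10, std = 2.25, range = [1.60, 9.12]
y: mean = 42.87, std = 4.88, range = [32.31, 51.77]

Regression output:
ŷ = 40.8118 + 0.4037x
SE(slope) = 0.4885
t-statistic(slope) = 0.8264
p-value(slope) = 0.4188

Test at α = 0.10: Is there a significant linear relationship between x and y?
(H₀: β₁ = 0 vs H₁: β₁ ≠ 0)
Since p-value = 0.4188 ≥ α = 0.10, fail to reject H₀ — the slope is not significantly different from 0.

Hypothesis test for the slope coefficient:

H₀: β₁ = 0 (no linear relationship)
H₁: β₁ ≠ 0 (linear relationship exists)

Test statistic: t = β̂₁ / SE(β̂₁) = 0.4037 / 0.4885 = 0.8264

p = 0.4188: how often a slope estimate this far from 0 (in SE units) would arise by chance if β₁ were truly 0.

Decision rule: reject H₀ if p-value < α.
p-value = 0.4188 ≥ α = 0.10 → fail to reject H₀.

At α = 0.10 the data do not provide convincing evidence of a nonzero slope.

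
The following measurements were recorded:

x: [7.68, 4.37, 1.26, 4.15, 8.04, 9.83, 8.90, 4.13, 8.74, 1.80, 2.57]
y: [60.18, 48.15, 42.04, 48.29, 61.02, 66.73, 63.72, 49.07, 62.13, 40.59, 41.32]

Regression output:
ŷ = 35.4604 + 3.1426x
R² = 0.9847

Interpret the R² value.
The model explains 98.47% of the variance in y (R² = 0.9847), leaving 1.53% unexplained; the fit is strong.

R² (coefficient of determination) measures the proportion of variance in y explained by the regression model.

Here R² = 0.9847:
- Explained: 98.47% of the variation in y
- Unexplained (residual): 100% − 98.47% = 1.53%
- Rule of thumb (below 0.3 weak; 0.3 to below 0.7 moderate; 0.7 and above strong) → strong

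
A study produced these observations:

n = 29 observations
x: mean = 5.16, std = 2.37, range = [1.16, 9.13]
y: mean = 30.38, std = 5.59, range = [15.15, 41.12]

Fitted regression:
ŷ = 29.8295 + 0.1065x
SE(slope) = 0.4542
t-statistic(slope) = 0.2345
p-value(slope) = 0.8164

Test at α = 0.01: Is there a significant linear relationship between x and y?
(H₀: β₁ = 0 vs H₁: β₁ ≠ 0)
p-value = 0.8164 ≥ α = 0.01, so we fail to reject H₀. The relationship is not significant.

Hypothesis test for the slope coefficient:

H₀: β₁ = 0 (no linear relationship)
H₁: β₁ ≠ 0 (linear relationship exists)

Test statistic: t = β̂₁ / SE(β̂₁) = 0.1065 / 0.4542 = 0.2345

With df = 27, the two-sided p-value for |t| = 0.2345 is 0.8164.

Decision rule: reject H₀ if p-value < α.
p-value = 0.8164 ≥ α = 0.01 → fail to reject H₀.

There is not sufficient evidence at the 1% significance level to conclude that a linear relationship exists between x and y.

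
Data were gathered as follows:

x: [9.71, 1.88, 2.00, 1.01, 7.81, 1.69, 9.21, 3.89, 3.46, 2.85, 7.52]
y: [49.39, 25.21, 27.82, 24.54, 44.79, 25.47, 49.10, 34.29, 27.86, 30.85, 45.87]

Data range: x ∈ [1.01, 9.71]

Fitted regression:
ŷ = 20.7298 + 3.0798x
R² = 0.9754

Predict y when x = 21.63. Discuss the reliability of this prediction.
ŷ = 87.3459 (extrapolation — x = 21.63 lies outside [1.01, 9.71], so reliability is low).

Prediction calculation:
ŷ = 20.7298 + 3.0798 × 21.63
ŷ = 87.3459

Reliability:
- Data range: x ∈ [1.01, 9.71]
- Prediction point: x = 21.63 is 11.92 units above the observed range → this is EXTRAPOLATION, not interpolation

Why that matters here:
- Real relationships often flatten, saturate, or turn nonlinear at extremes
- The linear relationship may not hold outside the observed range

Report the number if required, but flag clearly that it is an extrapolation.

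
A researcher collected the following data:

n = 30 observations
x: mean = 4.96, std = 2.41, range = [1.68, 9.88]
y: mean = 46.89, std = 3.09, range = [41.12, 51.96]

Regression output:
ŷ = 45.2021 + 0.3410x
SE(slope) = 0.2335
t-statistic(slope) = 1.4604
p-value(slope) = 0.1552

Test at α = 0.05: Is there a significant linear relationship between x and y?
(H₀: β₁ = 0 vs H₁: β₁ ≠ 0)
Fail to reject H₀: p-value = 0.1552 ≥ α = 0.05. The linear relationship is not significant at the 5% level.

Hypothesis test for the slope coefficient:

H₀: β₁ = 0 (no linear relationship)
H₁: β₁ ≠ 0 (linear relationship exists)

Test statistic: t = β̂₁ / SE(β̂₁) = 0.3410 / 0.2335 = 1.4604

With df = 28, the two-sided p-value for |t| = 1.4604 is 0.1552.

Decision rule: reject H₀ if p-value < α.
p-value = 0.1552 ≥ α = 0.05 → fail to reject H₀.

Conclusion: the linear association between x and y is not significant at the 5% level.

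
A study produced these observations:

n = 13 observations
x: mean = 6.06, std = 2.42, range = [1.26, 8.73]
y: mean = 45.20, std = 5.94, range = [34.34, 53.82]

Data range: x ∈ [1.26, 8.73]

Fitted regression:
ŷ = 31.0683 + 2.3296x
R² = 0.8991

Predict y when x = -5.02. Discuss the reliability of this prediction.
The equation gives ŷ = 19.3737; however x = -5.02 is 6.28 units below the observed range, so this extrapolated value should not be trusted.

Prediction calculation:
ŷ = 31.0683 + 2.3296 × (-5.02)
ŷ = 19.3737

Reliability:
- Data range: x ∈ [1.26, 8.73]
- Prediction point: x = -5.02 is 6.28 units below the observed range → this is EXTRAPOLATION, not interpolation

Why that matters here:
- The linear relationship may not hold outside the observed range
- R² describes fit only over the sampled x values; it says nothing about behaviour beyond them

The R² = 0.8991 only validates the fit within [1.26, 8.73]; treat ŷ = 19.3737 with caution.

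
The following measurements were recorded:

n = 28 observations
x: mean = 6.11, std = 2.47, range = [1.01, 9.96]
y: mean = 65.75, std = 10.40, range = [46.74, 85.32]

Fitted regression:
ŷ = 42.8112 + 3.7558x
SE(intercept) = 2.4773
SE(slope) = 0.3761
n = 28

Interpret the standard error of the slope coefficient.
SE(slope) = 0.3761 measures the uncertainty in the estimated slope. The coefficient is estimated precisely (SE/|β̂₁| = 10.0%).

What SE measures:
- The standard error quantifies the sampling variability of the coefficient estimate
- It is the estimated standard deviation of β̂₁ across hypothetical repeated samples of the same size
- Smaller SE → more precise estimate

Relative precision:
- SE / |β̂₁| = 0.3761 / 3.7558 = 10.0%
- Rule of thumb (under 20%: precise; 20% to under 50%: moderately precise; 50% or more: imprecise) → precise

Rough 95% range (±2 SE): 3.7558 ± 0.7522 → (3.0036, 4.5080).

What drives SE(β̂₁): more residual scatter → larger SE; wider spread of x values → smaller SE.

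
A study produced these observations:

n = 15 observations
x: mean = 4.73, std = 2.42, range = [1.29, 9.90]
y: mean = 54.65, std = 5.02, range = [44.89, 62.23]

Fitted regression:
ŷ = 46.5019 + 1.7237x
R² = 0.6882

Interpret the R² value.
The model explains 68.82% of the variance in y (R² = 0.6882), leaving 31.18% unexplained; the fit is moderate.

The coefficient of determination R² is the fraction of the total variation in y that the fitted line accounts for.

Here R² = 0.6882:
- Explained: 68.82% of the variation in y
- Unexplained (residual): 100% − 68.82% = 31.18%
- Rule of thumb (below 0.3 weak; 0.3 to below 0.7 moderate; 0.7 and above strong) → moderate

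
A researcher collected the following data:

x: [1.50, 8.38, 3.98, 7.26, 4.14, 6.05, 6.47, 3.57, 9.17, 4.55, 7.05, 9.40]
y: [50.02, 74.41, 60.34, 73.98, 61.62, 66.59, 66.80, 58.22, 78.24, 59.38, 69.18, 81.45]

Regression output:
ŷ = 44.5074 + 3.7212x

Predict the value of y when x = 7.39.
ŷ = 72.0071

Plug x = 7.39 into the fitted line:

ŷ = 44.5074 + 3.7212 × 7.39
ŷ = 44.5074 + 27.4997
ŷ = 72.0071

This is a point prediction; actual observations scatter around it by roughly the residual standard deviation.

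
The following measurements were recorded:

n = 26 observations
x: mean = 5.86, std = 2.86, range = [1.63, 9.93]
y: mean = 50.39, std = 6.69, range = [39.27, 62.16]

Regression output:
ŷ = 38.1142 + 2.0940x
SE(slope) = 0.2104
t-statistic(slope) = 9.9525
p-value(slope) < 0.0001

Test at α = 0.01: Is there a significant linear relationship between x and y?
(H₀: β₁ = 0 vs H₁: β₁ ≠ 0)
Reject H₀: p-value < 0.0001 < α = 0.01. The linear relationship is significant at the 1% level.

Hypothesis test for the slope coefficient:

H₀: β₁ = 0 (no linear relationship)
H₁: β₁ ≠ 0 (linear relationship exists)

Test statistic: t = β̂₁ / SE(β̂₁) = 2.0940 / 0.2104 = 9.9525

With df = 24, the two-sided p-value for |t| = 9.9525 is <0.0001.

Decision rule: reject H₀ if p-value < α.
p-value < 0.0001 < α = 0.01 → reject H₀.

At α = 0.01 the data do provide convincing evidence of a nonzero slope.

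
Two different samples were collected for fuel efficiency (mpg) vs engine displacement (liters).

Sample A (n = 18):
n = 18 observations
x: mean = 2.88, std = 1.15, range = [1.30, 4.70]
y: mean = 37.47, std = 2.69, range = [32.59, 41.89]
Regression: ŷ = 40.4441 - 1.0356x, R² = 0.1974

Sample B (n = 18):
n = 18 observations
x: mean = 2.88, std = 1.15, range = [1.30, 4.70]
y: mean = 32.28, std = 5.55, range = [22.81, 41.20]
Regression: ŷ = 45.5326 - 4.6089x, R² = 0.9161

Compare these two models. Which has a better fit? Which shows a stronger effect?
Model B has the better fit (R² = 0.9161 vs 0.1974). Model B shows the stronger effect (|β₁| = 4.6089 vs 1.0356).

Model Comparison:

Which explains more variance? (R²)
- Model A: R² = 0.1974 → 19.74% of variance in fuel efficiency explained
- Model B: R² = 0.9161 → 91.61% of variance in fuel efficiency explained
- 0.9161 > 0.1974 → Model B has the better fit

Effect size (slope magnitude):
- Model A: β₁ = -1.0356 → predicted fuel efficiency falls 1.0356 mpg per additional liter of engine displacement
- Model B: β₁ = -4.6089 → predicted fuel efficiency falls 4.6089 mpg per additional liter of engine displacement
- |-1.0356| < |-4.6089| → Model B shows the stronger marginal effect

Notes:
- R² measures how tightly points cluster around the line; β₁ measures how steep the line is — they answer different questions.
- The two samples could reflect different populations, time periods, or measurement quality.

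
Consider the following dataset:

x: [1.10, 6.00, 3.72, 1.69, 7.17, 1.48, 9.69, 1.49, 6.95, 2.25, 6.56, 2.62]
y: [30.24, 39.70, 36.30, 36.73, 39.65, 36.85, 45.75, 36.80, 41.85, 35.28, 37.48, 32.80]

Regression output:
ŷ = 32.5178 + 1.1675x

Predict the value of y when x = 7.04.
ŷ = 40.7370

Plug x = 7.04 into the fitted line:

ŷ = 32.5178 + 1.1675 × 7.04
ŷ = 32.5178 + 8.2192
ŷ = 40.7370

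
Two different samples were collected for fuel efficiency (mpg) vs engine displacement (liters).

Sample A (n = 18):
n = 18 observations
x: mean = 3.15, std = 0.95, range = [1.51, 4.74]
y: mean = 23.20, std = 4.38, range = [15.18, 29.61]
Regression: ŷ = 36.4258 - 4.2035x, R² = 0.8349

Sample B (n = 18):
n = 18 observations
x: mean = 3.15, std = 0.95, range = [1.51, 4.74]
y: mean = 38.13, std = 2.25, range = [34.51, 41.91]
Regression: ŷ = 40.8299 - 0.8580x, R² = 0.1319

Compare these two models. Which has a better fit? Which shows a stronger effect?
Model A has the better fit (R² = 0.8349 vs 0.1319). Model A shows the stronger effect (|β₁| = 4.2035 vs 0.8580).

Model Comparison:

Fit — compare R²:
- Model A: R² = 0.8349 → 83.49% of variance in fuel efficiency explained
- Model B: R² = 0.1319 → 13.19% of variance in fuel efficiency explained
- 0.8349 > 0.1319 → Model A has the better fit

Strength of effect — compare |β₁|:
- Model A: β₁ = -4.2035 → predicted fuel efficiency falls 4.2035 mpg per additional liter of engine displacement
- Model B: β₁ = -0.8580 → predicted fuel efficiency falls 0.8580 mpg per additional liter of engine displacement
- |-4.2035| > |-0.8580| → Model A shows the stronger marginal effect

Note: R² measures how tightly points cluster around the line; β₁ measures how steep the line is — they answer different questions.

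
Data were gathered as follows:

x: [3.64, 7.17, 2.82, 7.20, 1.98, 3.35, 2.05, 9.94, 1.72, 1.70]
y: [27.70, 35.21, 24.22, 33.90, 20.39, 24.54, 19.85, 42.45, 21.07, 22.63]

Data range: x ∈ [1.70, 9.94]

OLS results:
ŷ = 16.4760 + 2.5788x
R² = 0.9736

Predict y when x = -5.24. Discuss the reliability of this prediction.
ŷ = 2.9631 (extrapolation — x = -5.24 lies outside [1.70, 9.94], so reliability is low).

Prediction calculation:
ŷ = 16.4760 + 2.5788 × (-5.24)
ŷ = 2.9631

Reliability:
- Data range: x ∈ [1.70, 9.94]
- Prediction point: x = -5.24 is 6.94 units below the observed range → this is EXTRAPOLATION, not interpolation

Why that matters here:
- The standard error of prediction grows with (x − x̄)², and x = -5.24 is far from x̄ = 4.16
- The linear relationship may not hold outside the observed range

Report the number if required, but flag clearly that it is an extrapolation.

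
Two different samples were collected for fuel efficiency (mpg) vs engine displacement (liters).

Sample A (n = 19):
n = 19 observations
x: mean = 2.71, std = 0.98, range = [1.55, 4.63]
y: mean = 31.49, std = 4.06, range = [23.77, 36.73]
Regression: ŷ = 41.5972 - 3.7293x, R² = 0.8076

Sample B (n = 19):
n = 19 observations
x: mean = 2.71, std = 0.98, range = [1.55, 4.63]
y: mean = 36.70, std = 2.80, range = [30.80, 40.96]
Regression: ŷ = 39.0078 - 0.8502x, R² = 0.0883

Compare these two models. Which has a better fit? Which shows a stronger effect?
Model A has the better fit (R² = 0.8076 vs 0.0883). Model A shows the stronger effect (|β₁| = 3.7293 vs 0.8502).

Model Comparison:

Goodness of fit (R²):
- Model A: R² = 0.8076 → 80.76% of variance in fuel efficiency explained
- Model B: R² = 0.0883 → 8.83% of variance in fuel efficiency explained
- 0.8076 > 0.0883 → Model A has the better fit

Which has the larger per-liter effect? (|β₁|)
- Model A: β₁ = -3.7293 → predicted fuel efficiency falls 3.7293 mpg per additional liter of engine displacement
- Model B: β₁ = -0.8502 → predicted fuel efficiency falls 0.8502 mpg per additional liter of engine displacement
- |-3.7293| > |-0.8502| → Model A shows the stronger marginal effect

Notes:
- A better fit (higher R²) doesn't necessarily mean a more important relationship.
- The two samples could reflect different populations, time periods, or measurement quality.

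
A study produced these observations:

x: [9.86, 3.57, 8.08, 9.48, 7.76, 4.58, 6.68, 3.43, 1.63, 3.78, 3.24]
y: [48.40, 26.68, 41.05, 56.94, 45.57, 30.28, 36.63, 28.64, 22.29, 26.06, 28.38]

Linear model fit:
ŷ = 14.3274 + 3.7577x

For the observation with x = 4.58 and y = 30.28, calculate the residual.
Residual = -1.2577

The residual is the difference between the actual value and the predicted value:

Residual = y - ŷ

Step 1: Calculate predicted value
ŷ = 14.3274 + 3.7577 × 4.58
ŷ = 31.5377

Step 2: Calculate residual
Residual = 30.28 - 31.5377
Residual = -1.2577

Sign check: y < ŷ, so the point is below the line and the fit overestimates here.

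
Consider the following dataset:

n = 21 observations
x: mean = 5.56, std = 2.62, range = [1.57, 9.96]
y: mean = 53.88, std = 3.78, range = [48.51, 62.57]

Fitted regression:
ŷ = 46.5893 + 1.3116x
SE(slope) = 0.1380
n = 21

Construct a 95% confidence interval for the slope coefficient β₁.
The 95% CI for β₁ is (1.0228, 1.6004)

Confidence interval for the slope:

The 95% CI for β₁ is: β̂₁ ± t*(α/2, n-2) × SE(β̂₁)

Step 1: Find critical t-value
- Confidence level = 0.95
- Degrees of freedom = n - 2 = 21 - 2 = 19
- t*(α/2, 19) = 2.0930

Step 2: Calculate margin of error
Margin = 2.0930 × 0.1380 = 0.2888

Step 3: Construct interval
CI = 1.3116 ± 0.2888
CI = (1.0228, 1.6004)

Interpretation: each one-unit increase in x is associated with a change in mean y of between 1.0228 and 1.6004, with 95% confidence.
The interval does not include 0, suggesting a significant linear relationship.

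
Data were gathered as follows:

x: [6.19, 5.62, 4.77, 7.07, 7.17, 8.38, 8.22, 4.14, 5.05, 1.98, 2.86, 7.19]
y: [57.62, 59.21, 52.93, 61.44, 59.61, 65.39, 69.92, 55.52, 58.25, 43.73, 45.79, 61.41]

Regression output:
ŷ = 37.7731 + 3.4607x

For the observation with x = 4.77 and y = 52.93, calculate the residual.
Residual = -1.3506

The residual is the difference between the actual value and the predicted value:

Residual = y - ŷ

Step 1: Calculate predicted value
ŷ = 37.7731 + 3.4607 × 4.77
ŷ = 54.2806

Step 2: Calculate residual
Residual = 52.93 - 54.2806
Residual = -1.3506

The residual is negative, so the observed y = 52.93 sits below the regression line (the line overestimates it by 1.3506).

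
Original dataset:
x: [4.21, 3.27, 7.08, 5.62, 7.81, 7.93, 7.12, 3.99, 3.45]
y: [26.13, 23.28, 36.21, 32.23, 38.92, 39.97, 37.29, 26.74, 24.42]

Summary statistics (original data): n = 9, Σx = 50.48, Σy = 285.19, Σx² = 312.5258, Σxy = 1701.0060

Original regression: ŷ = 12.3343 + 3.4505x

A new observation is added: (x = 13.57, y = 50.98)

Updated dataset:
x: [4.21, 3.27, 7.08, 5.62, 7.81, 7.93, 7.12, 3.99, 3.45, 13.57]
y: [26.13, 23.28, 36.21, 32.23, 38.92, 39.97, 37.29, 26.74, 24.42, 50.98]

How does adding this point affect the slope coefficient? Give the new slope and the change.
The slope changes from 3.4505 to 2.7726 (change of -0.6779, or -19.6%).

x = 13.57 lies well outside the original x-range [3.27, 7.93] (x̄ ≈ 5.61), so this observation has high leverage and can move the slope substantially.

Step 1: Update the sums with the new point (n goes from 9 to 10)
Σx  = 50.48 + 13.57 = 64.05
Σy  = 285.19 + 50.98 = 336.17
Σx² = 312.5258 + 13.57² = 312.5258 + 184.1449 = 496.6707
Σxy = 1701.0060 + 13.57×50.98 = 1701.0060 + 691.7986 = 2392.8046

Step 2: Recompute the slope with b₁ = (nΣxy − ΣxΣy) / (nΣx² − (Σx)²)
Numerator   = 10×2392.8046 − 64.05×336.17 = 23928.0460 − 21531.6885 = 2396.3575
Denominator = 10×496.6707 − 64.05² = 4966.7070 − 4102.4025 = 864.3045
b₁(new) = 2396.3575 / 864.3045 = 2.7726

(Same formula on the original sums: (9×1701.0060 − 50.48×285.19) / (9×312.5258 − 50.48²) = 912.6628 / 264.5018 = 3.4505, matching the given fit.)

Step 3: Change in slope
Δβ₁ = 2.7726 − 3.4505 = -0.6779
Relative change = -0.6779 / 3.4505 × 100% = -19.6%
→ the slope decreases when the point is added.

Because the point sits below the extension of the original line at a high-leverage x, it tilts the fit down.
In practice: check such a point for data-entry or measurement error.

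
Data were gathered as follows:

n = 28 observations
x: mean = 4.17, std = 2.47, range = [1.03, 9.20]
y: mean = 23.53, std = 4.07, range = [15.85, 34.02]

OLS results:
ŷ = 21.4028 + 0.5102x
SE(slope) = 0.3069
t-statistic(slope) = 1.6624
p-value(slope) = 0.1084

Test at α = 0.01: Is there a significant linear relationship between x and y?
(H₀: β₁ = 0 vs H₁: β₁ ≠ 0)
Since p-value = 0.1084 ≥ α = 0.01, fail to reject H₀ — the slope is not significantly different from 0.

Hypothesis test for the slope coefficient:

H₀: β₁ = 0 (no linear relationship)
H₁: β₁ ≠ 0 (linear relationship exists)

Test statistic: t = β̂₁ / SE(β̂₁) = 0.5102 / 0.3069 = 1.6624

The p-value (0.1084) is the probability, under H₀, of a t-statistic at least as extreme as |t| = 1.6624 (two-sided, df = n − 2 = 26).

Decision rule: reject H₀ if p-value < α.
p-value = 0.1084 ≥ α = 0.01 → fail to reject H₀.

At α = 0.01 the data do not provide convincing evidence of a nonzero slope.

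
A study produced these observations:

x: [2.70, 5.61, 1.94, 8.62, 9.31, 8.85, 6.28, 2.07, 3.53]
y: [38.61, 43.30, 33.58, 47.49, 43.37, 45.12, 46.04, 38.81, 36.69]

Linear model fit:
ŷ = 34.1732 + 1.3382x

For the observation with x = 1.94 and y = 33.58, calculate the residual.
Residual = -3.1893

The residual is the difference between the actual value and the predicted value:

Residual = y - ŷ

Step 1: Calculate predicted value
ŷ = 34.1732 + 1.3382 × 1.94
ŷ = 36.7693

Step 2: Calculate residual
Residual = 33.58 - 36.7693
Residual = -3.1893

Sign check: y < ŷ, so the point is below the line and the fit overestimates here.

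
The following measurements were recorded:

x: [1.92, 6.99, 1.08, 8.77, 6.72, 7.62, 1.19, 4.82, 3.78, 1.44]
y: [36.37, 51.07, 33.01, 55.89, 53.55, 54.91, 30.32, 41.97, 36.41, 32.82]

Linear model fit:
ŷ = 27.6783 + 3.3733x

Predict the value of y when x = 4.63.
ŷ = 43.2967

x = 4.63 lies inside the observed range [1.08, 8.77], so the fitted equation applies directly:

ŷ = 27.6783 + 3.3733 × 4.63
ŷ = 27.6783 + 15.6184
ŷ = 43.2967

This is the fitted mean response at that x — an individual observation would come with a wider prediction interval.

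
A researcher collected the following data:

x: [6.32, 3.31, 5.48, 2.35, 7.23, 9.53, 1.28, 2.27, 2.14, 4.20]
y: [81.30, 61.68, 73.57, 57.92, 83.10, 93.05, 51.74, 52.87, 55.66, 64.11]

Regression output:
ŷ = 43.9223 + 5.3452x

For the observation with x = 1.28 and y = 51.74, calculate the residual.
Residual = 0.9758

The residual is the difference between the actual value and the predicted value:

Residual = y - ŷ

Step 1: Calculate predicted value
ŷ = 43.9223 + 5.3452 × 1.28
ŷ = 50.7642

Step 2: Calculate residual
Residual = 51.74 - 50.7642
Residual = 0.9758

Sign check: y > ŷ, so the point is above the line and the fit underestimates here.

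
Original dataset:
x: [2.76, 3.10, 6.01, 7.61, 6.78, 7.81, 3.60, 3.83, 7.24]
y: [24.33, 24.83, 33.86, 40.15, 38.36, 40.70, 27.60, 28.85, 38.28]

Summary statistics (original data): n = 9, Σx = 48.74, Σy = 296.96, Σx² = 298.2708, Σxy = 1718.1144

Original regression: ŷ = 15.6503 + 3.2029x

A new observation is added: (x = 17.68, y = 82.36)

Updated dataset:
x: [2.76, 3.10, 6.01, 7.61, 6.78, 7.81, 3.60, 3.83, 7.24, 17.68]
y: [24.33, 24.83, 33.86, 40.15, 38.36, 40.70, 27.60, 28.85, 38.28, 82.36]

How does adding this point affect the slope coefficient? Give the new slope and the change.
Adding the point moves β₁ from 3.2029 to 3.8587, i.e. it increases by 0.6558 (+20.5%).

x = 17.68 lies well outside the original x-range [2.76, 7.81] (x̄ ≈ 5.42), so this observation has high leverage and can move the slope substantially.

Step 1: Update the sums with the new point (n goes from 9 to 10)
Σx  = 48.74 + 17.68 = 66.42
Σy  = 296.96 + 82.36 = 379.32
Σx² = 298.2708 + 17.68² = 298.2708 + 312.5824 = 610.8532
Σxy = 1718.1144 + 17.68×82.36 = 1718.1144 + 1456.1248 = 3174.2392

Step 2: Recompute the slope with b₁ = (nΣxy − ΣxΣy) / (nΣx² − (Σx)²)
Numerator   = 10×3174.2392 − 66.42×379.32 = 31742.3920 − 25194.4344 = 6547.9576
Denominator = 10×610.8532 − 66.42² = 6108.5320 − 4411.6164 = 1696.9156
b₁(new) = 6547.9576 / 1696.9156 = 3.8587

(Same formula on the original sums: (9×1718.1144 − 48.74×296.96) / (9×298.2708 − 48.74²) = 989.1992 / 308.8496 = 3.2029, matching the given fit.)

Step 3: Change in slope
Δβ₁ = 3.8587 − 3.2029 = +0.6558
Relative change = +0.6558 / 3.2029 × 100% = +20.5%
→ the slope increases when the point is added.

A high-leverage point only changes the slope if it is off the original line; here y = 82.36 is above the original trend, so the slope increases.
In practice: examine leverage (hᵢ) and Cook's distance rather than deleting it automatically.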